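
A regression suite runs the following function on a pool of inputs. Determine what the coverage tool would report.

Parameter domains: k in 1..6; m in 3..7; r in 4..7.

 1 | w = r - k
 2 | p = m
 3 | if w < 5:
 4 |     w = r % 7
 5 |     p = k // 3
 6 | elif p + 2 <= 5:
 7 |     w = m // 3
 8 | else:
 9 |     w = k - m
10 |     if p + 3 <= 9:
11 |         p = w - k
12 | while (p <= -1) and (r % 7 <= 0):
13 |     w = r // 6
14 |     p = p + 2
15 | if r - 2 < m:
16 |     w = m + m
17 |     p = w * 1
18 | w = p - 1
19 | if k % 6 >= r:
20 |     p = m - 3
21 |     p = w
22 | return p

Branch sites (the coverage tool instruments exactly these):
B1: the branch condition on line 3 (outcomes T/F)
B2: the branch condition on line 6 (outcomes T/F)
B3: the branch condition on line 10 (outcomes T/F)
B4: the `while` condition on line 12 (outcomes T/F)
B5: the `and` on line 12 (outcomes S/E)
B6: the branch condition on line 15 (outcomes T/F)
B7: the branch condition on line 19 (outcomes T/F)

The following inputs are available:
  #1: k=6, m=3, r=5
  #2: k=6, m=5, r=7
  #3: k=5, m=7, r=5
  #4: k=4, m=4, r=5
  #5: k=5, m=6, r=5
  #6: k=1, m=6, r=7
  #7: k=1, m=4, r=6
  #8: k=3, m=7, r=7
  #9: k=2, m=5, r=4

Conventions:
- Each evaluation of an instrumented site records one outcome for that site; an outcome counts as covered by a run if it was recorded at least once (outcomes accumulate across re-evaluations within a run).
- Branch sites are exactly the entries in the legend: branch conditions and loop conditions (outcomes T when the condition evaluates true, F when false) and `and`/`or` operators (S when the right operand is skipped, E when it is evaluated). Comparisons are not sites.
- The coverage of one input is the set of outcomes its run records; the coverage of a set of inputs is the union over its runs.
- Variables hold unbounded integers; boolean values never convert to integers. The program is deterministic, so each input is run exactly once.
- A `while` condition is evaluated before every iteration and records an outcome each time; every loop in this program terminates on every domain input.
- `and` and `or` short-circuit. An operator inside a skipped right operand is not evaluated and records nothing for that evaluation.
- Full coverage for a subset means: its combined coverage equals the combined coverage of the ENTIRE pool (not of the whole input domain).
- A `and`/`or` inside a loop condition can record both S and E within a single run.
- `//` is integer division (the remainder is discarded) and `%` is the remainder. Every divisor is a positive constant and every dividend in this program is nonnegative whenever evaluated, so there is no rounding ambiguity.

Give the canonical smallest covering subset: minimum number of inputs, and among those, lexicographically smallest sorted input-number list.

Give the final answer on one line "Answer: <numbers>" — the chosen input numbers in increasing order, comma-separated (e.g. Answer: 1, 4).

input #1 (k=6, m=3, r=5): events B1->T, B5->S, B4->F, B6->F, B7->F; covers B1=T, B4=F, B5=S, B6=F, B7=F
input #2 (k=6, m=5, r=7): events B1->T, B5->S, B4->F, B6->F, B7->F; covers B1=T, B4=F, B5=S, B6=F, B7=F
input #3 (k=5, m=7, r=5): events B1->T, B5->S, B4->F, B6->T, B7->T; covers B1=T, B4=F, B5=S, B6=T, B7=T
input #4 (k=4, m=4, r=5): events B1->T, B5->S, B4->F, B6->T, B7->F; covers B1=T, B4=F, B5=S, B6=T, B7=F
input #5 (k=5, m=6, r=5): events B1->T, B5->S, B4->F, B6->T, B7->T; covers B1=T, B4=F, B5=S, B6=T, B7=T
input #6 (k=1, m=6, r=7): events B1->F, B2->F, B3->T, B5->E, B4->T, B5->E, B4->T, B5->E, B4->T, B5->S, B4->F, B6->T, B7->F; covers B1=F, B2=F, B3=T, B4=T, B4=F, B5=S, B5=E, B6=T, B7=F
input #7 (k=1, m=4, r=6): events B1->F, B2->F, B3->T, B5->E, B4->F, B6->F, B7->F; covers B1=F, B2=F, B3=T, B4=F, B5=E, B6=F, B7=F
input #8 (k=3, m=7, r=7): events B1->T, B5->S, B4->F, B6->T, B7->F; covers B1=T, B4=F, B5=S, B6=T, B7=F
input #9 (k=2, m=5, r=4): events B1->T, B5->S, B4->F, B6->T, B7->F; covers B1=T, B4=F, B5=S, B6=T, B7=F
together the pool reaches 12 outcomes: B1=T, B1=F, B2=F, B3=T, B4=T, B4=F, B5=S, B5=E, B6=T, B6=F, B7=T, B7=F
no size-1 subset reaches all 12 outcomes (best union: 9/12)
no size-2 subset reaches all 12 outcomes (best union: 11/12)
size 3: inputs {1, 3, 6} cover all 12 outcomes, and no lexicographically smaller subset of this size does

Answer: 1, 3, 6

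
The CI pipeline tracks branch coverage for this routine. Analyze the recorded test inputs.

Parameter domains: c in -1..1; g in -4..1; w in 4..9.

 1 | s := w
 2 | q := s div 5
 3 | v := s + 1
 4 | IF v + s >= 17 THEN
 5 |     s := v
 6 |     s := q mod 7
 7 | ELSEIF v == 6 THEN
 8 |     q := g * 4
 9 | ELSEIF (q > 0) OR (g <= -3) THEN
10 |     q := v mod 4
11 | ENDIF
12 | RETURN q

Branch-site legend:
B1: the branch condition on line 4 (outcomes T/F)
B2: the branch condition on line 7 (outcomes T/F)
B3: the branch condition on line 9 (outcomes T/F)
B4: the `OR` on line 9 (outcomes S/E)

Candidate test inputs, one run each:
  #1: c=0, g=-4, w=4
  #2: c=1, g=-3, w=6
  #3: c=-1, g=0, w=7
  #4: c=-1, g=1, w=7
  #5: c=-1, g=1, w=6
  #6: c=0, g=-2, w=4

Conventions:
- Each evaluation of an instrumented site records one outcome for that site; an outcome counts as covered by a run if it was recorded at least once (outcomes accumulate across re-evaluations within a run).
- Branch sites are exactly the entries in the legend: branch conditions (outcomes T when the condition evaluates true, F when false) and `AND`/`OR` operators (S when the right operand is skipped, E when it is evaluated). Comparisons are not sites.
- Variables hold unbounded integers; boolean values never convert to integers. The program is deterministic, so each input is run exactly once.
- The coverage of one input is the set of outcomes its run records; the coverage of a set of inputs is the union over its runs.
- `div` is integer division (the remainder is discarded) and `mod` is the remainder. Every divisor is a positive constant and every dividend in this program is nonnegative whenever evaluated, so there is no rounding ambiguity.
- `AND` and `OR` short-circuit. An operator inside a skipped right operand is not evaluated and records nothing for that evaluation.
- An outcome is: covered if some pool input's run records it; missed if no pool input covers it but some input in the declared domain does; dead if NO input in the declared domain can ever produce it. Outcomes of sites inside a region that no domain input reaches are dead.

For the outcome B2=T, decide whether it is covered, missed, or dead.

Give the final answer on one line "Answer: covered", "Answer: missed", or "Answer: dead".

no pool input records B2=T
but domain input (c=-1, g=-4, w=5) does record it -> reachable, so missed

Answer: missed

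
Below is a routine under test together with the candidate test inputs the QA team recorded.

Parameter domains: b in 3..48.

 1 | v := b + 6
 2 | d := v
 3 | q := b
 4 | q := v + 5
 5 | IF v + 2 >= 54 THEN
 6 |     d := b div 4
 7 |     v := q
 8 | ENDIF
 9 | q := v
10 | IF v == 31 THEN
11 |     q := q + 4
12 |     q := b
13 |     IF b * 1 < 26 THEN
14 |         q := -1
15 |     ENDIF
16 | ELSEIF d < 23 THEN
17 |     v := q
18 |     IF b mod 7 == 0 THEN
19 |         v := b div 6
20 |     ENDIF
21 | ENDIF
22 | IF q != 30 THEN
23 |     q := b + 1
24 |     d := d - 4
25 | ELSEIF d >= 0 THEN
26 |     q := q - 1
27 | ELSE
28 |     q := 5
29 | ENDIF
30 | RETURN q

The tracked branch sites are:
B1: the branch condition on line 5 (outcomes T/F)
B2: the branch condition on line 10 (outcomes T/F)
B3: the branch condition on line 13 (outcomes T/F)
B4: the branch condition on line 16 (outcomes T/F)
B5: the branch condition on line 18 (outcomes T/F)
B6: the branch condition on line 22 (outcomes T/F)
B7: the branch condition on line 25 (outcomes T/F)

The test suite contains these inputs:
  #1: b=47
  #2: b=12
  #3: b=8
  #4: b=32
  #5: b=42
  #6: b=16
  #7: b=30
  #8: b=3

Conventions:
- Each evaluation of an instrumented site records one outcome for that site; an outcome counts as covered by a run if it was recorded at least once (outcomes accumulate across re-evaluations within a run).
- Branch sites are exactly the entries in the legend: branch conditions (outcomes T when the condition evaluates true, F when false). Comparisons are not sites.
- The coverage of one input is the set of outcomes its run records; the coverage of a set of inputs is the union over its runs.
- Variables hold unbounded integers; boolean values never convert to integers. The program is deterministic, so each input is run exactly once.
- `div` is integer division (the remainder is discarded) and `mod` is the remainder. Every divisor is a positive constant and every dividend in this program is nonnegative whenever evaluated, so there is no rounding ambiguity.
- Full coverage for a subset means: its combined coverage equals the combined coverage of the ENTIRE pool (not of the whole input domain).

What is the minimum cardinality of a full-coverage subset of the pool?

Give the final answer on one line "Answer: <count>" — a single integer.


input #1 (b=47): events B1->T, B2->F, B4->T, B5->F, B6->T; covers B1=T, B2=F, B4=T, B5=F, B6=T
input #2 (b=12): events B1->F, B2->F, B4->T, B5->F, B6->T; covers B1=F, B2=F, B4=T, B5=F, B6=T
input #3 (b=8): events B1->F, B2->F, B4->T, B5->F, B6->T; covers B1=F, B2=F, B4=T, B5=F, B6=T
input #4 (b=32): events B1->F, B2->F, B4->F, B6->T; covers B1=F, B2=F, B4=F, B6=T
input #5 (b=42): events B1->F, B2->F, B4->F, B6->T; covers B1=F, B2=F, B4=F, B6=T
input #6 (b=16): events B1->F, B2->F, B4->T, B5->F, B6->T; covers B1=F, B2=F, B4=T, B5=F, B6=T
input #7 (b=30): events B1->F, B2->F, B4->F, B6->T; covers B1=F, B2=F, B4=F, B6=T
input #8 (b=3): events B1->F, B2->F, B4->T, B5->F, B6->T; covers B1=F, B2=F, B4=T, B5=F, B6=T
the full pool covers 7 outcomes: B1=T, B1=F, B2=F, B4=T, B4=F, B5=F, B6=T
no size-1 subset reaches all 7 outcomes (best union: 5/7)
the canonical winner is {1, 4}: size 2, full 7-outcome coverage, earliest index list among size-2 covers
Answer: 2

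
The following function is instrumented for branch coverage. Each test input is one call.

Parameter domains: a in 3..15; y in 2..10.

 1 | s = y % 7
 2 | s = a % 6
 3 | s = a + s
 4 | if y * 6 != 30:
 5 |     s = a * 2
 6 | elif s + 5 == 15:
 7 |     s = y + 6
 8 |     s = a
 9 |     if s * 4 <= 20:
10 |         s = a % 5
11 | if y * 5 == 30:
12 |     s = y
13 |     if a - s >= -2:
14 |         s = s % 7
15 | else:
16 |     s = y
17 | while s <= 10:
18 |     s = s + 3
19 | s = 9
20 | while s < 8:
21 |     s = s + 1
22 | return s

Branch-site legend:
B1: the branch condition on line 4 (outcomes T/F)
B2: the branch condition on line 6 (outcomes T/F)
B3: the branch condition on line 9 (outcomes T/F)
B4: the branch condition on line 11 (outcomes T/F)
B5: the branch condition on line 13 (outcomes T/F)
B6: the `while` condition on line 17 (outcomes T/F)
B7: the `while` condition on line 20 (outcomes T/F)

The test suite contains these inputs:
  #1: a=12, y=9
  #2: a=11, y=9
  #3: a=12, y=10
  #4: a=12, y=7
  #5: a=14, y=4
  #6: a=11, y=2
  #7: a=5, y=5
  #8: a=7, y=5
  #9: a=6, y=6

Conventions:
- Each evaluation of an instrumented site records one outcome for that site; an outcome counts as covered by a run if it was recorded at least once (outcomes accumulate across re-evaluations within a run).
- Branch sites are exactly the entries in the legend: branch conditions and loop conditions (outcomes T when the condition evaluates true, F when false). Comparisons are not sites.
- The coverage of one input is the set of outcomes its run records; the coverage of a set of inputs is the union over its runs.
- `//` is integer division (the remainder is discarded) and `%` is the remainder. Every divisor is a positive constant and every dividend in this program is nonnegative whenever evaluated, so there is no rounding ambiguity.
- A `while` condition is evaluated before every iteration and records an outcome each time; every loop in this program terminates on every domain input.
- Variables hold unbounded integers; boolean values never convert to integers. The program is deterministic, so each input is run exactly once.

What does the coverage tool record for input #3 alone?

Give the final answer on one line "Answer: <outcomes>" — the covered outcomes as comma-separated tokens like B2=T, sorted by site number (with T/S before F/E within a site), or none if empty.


Simulating input #3 (a=12, y=10) step by step:
  B1->T, B4->F, B6->T, B6->F, B7->F
deduplicating events, the covered set is: B1=T, B4=F, B6=T, B6=F, B7=F
Answer: B1=T, B4=F, B6=T, B6=F, B7=F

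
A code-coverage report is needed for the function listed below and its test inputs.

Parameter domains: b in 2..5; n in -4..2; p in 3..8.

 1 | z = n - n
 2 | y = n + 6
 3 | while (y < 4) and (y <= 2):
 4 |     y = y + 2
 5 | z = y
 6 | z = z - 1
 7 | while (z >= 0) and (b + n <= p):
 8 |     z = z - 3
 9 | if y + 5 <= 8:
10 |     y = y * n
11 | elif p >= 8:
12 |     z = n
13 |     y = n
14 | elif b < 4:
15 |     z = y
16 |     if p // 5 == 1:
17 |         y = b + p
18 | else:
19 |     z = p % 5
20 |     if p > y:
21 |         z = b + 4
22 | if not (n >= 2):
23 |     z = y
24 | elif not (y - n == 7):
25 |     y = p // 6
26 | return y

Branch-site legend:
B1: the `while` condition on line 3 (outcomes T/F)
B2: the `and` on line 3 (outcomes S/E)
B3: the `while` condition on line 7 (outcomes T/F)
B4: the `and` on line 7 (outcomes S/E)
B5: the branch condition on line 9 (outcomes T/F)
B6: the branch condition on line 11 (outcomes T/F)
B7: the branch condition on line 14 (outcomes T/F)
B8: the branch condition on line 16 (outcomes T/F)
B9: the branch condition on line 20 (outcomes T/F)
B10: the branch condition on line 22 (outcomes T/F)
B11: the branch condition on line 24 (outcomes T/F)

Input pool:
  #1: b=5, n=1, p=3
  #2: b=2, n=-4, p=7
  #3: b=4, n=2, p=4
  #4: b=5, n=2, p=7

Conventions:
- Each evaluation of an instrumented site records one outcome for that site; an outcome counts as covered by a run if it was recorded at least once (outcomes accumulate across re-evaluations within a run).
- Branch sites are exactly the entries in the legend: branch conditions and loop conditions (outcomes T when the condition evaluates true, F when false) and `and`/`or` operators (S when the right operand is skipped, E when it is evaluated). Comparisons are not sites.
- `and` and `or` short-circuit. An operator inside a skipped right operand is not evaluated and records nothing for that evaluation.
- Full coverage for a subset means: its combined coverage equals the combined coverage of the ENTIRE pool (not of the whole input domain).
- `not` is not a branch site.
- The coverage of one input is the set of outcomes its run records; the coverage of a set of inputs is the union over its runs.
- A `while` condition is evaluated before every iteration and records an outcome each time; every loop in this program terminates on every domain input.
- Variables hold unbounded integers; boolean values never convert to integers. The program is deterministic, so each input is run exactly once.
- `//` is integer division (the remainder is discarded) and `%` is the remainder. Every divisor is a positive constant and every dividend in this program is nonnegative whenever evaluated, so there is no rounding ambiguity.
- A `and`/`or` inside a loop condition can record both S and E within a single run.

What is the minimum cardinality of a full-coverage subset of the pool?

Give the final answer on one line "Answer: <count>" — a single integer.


input #1 (b=5, n=1, p=3): events B2->S, B1->F, B4->E, B3->F, B5->F, B6->F, B7->F, B9->F, B10->T; covers B1=F, B2=S, B3=F, B4=E, B5=F, B6=F, B7=F, B9=F, B10=T
input #2 (b=2, n=-4, p=7): events B2->E, B1->T, B2->S, B1->F, B4->E, B3->T, B4->E, B3->T, B4->S, B3->F, B5->F, B6->F, B7->T, B8->T, ...; covers B1=T, B1=F, B2=S, B2=E, B3=T, B3=F, B4=S, B4=E, B5=F, B6=F, B7=T, B8=T, B10=T
input #3 (b=4, n=2, p=4): events B2->S, B1->F, B4->E, B3->F, B5->F, B6->F, B7->F, B9->F, B10->F, B11->T; covers B1=F, B2=S, B3=F, B4=E, B5=F, B6=F, B7=F, B9=F, B10=F, B11=T
input #4 (b=5, n=2, p=7): events B2->S, B1->F, B4->E, B3->T, B4->E, B3->T, B4->E, B3->T, B4->S, B3->F, B5->F, B6->F, B7->F, B9->F, ...; covers B1=F, B2=S, B3=T, B3=F, B4=S, B4=E, B5=F, B6=F, B7=F, B9=F, B10=F, B11=T
together the pool reaches 17 outcomes: B1=T, B1=F, B2=S, B2=E, B3=T, B3=F, B4=S, B4=E, B5=F, B6=F, B7=T, B7=F, B8=T, B9=F, B10=T, B10=F, B11=T
checked all size-1 subsets: none covers 17 outcomes (max 13/17)
the canonical winner is {2, 3}: size 2, full 17-outcome coverage, earliest index list among size-2 covers
Answer: 2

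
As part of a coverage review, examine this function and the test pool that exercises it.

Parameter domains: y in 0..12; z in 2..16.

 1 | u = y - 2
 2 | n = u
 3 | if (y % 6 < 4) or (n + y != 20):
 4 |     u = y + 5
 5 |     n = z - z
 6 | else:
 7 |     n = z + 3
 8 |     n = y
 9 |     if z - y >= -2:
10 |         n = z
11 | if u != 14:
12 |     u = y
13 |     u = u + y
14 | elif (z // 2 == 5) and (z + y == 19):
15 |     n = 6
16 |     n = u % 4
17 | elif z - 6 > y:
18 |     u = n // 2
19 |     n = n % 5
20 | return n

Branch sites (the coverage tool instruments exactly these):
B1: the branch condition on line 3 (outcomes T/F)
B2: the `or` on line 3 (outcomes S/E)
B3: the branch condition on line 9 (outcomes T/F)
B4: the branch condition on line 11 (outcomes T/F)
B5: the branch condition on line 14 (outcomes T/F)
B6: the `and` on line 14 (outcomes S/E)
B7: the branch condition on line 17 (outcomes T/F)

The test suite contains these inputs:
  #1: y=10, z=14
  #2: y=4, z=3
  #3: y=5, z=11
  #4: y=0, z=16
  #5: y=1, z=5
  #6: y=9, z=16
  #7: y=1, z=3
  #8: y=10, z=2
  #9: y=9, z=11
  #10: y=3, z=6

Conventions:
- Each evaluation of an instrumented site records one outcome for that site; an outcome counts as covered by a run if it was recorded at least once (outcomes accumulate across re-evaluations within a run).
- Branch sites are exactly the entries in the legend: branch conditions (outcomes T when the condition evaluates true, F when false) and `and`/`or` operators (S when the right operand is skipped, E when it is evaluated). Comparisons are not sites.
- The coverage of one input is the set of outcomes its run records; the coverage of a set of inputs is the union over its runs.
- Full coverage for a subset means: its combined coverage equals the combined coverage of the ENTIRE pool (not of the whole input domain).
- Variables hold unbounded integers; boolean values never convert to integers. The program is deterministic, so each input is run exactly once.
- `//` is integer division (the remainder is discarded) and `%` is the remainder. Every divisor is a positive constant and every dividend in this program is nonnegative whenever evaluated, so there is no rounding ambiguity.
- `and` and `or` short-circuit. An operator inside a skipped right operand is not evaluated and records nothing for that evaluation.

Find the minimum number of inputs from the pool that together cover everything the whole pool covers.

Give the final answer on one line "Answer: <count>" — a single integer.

run #1 (y=10, z=14) runs B2->E, B1->T, B4->T; records B1=T, B2=E, B4=T
run #2 (y=4, z=3) runs B2->E, B1->T, B4->T; records B1=T, B2=E, B4=T
run #3 (y=5, z=11) runs B2->E, B1->T, B4->T; records B1=T, B2=E, B4=T
run #4 (y=0, z=16) runs B2->S, B1->T, B4->T; records B1=T, B2=S, B4=T
run #5 (y=1, z=5) runs B2->S, B1->T, B4->T; records B1=T, B2=S, B4=T
run #6 (y=9, z=16) runs B2->S, B1->T, B4->F, B6->S, B5->F, B7->T; records B1=T, B2=S, B4=F, B5=F, B6=S, B7=T
run #7 (y=1, z=3) runs B2->S, B1->T, B4->T; records B1=T, B2=S, B4=T
run #8 (y=10, z=2) runs B2->E, B1->T, B4->T; records B1=T, B2=E, B4=T
run #9 (y=9, z=11) runs B2->S, B1->T, B4->F, B6->E, B5->F, B7->F; records B1=T, B2=S, B4=F, B5=F, B6=E, B7=F
run #10 (y=3, z=6) runs B2->S, B1->T, B4->T; records B1=T, B2=S, B4=T
pool-wide coverage (10 outcomes): B1=T, B2=S, B2=E, B4=T, B4=F, B5=F, B6=S, B6=E, B7=T, B7=F
size 1 is not enough: best union over all size-1 subsets is 6/10
size 2 is not enough: best union over all size-2 subsets is 8/10
the canonical winner is {1, 6, 9}: size 3, full 10-outcome coverage, earliest index list among size-3 covers

Answer: 3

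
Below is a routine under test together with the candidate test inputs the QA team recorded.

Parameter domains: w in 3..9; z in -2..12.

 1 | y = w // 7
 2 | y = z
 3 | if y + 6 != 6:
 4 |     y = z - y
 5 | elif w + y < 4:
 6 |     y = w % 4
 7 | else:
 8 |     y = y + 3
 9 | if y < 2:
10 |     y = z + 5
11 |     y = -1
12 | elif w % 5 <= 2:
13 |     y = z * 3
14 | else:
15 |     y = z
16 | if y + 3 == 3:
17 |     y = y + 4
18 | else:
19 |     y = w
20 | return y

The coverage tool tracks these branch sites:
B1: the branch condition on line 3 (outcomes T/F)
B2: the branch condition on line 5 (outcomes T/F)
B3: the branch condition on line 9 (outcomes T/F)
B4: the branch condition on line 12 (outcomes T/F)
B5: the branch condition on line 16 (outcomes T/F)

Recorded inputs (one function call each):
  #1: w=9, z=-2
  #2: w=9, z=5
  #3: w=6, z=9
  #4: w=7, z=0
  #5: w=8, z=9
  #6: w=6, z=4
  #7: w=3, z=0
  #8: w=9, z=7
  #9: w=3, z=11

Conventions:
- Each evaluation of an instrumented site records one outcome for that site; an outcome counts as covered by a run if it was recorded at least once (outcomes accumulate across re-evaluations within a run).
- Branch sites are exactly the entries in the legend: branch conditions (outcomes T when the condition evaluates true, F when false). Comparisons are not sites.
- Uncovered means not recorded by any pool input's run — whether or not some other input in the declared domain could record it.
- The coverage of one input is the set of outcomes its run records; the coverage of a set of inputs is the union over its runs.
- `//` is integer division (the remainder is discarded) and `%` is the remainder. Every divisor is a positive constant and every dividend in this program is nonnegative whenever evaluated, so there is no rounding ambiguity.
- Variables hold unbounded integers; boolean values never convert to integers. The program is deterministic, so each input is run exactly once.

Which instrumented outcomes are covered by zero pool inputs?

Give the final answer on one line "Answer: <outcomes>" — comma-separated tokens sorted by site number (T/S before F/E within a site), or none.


input #1 (w=9, z=-2): events B1->T, B3->T, B5->F; covers B1=T, B3=T, B5=F
input #2 (w=9, z=5): events B1->T, B3->T, B5->F; covers B1=T, B3=T, B5=F
input #3 (w=6, z=9): events B1->T, B3->T, B5->F; covers B1=T, B3=T, B5=F
input #4 (w=7, z=0): events B1->F, B2->F, B3->F, B4->T, B5->T; covers B1=F, B2=F, B3=F, B4=T, B5=T
input #5 (w=8, z=9): events B1->T, B3->T, B5->F; covers B1=T, B3=T, B5=F
input #6 (w=6, z=4): events B1->T, B3->T, B5->F; covers B1=T, B3=T, B5=F
input #7 (w=3, z=0): events B1->F, B2->T, B3->F, B4->F, B5->T; covers B1=F, B2=T, B3=F, B4=F, B5=T
input #8 (w=9, z=7): events B1->T, B3->T, B5->F; covers B1=T, B3=T, B5=F
input #9 (w=3, z=11): events B1->T, B3->T, B5->F; covers B1=T, B3=T, B5=F
union over the pool: B1=T, B1=F, B2=T, B2=F, B3=T, B3=F, B4=T, B4=F, B5=T, B5=F
uncovered (0 of 10): none
Answer: none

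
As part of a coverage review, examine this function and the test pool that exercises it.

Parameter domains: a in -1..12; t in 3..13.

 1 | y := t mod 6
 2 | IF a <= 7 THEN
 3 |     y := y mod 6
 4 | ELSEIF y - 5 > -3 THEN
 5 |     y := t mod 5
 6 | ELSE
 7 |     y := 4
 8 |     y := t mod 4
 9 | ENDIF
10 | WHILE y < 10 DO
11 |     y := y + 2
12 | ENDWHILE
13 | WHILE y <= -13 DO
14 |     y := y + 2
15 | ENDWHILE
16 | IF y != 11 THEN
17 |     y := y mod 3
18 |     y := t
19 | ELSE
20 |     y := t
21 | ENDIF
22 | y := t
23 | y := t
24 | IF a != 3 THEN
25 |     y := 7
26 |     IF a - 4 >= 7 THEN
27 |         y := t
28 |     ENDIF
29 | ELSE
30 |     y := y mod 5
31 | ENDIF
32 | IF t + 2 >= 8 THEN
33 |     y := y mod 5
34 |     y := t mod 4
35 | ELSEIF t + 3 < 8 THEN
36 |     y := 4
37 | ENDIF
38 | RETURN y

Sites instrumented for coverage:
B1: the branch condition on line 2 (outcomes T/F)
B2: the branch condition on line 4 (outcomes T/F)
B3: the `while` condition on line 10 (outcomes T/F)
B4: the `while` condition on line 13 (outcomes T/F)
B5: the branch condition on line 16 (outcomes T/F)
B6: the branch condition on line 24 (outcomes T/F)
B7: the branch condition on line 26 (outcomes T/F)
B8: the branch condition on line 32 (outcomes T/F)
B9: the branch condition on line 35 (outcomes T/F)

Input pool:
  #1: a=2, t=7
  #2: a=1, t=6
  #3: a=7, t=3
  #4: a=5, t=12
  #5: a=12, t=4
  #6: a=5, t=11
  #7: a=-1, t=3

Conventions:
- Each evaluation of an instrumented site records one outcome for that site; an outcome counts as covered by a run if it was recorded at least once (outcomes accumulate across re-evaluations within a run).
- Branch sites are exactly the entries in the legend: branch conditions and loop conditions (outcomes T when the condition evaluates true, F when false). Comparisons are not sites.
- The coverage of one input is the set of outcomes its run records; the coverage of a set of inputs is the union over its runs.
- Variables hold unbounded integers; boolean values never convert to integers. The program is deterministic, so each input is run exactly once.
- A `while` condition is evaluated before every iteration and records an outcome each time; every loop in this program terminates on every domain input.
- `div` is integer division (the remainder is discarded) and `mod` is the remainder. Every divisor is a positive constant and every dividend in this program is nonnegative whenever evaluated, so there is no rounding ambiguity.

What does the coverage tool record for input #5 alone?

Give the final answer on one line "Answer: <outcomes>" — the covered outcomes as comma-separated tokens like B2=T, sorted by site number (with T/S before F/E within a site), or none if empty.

Simulating input #5 (a=12, t=4) step by step:
  B1->F, B2->T, B3->T, B3->T, B3->T, B3->F, B4->F, B5->T, B6->T, B7->T
  B8->F, B9->T
as a set, this run covers: B1=F, B2=T, B3=T, B3=F, B4=F, B5=T, B6=T, B7=T, B8=F, B9=T

Answer: B1=F, B2=T, B3=T, B3=F, B4=F, B5=T, B6=T, B7=T, B8=F, B9=T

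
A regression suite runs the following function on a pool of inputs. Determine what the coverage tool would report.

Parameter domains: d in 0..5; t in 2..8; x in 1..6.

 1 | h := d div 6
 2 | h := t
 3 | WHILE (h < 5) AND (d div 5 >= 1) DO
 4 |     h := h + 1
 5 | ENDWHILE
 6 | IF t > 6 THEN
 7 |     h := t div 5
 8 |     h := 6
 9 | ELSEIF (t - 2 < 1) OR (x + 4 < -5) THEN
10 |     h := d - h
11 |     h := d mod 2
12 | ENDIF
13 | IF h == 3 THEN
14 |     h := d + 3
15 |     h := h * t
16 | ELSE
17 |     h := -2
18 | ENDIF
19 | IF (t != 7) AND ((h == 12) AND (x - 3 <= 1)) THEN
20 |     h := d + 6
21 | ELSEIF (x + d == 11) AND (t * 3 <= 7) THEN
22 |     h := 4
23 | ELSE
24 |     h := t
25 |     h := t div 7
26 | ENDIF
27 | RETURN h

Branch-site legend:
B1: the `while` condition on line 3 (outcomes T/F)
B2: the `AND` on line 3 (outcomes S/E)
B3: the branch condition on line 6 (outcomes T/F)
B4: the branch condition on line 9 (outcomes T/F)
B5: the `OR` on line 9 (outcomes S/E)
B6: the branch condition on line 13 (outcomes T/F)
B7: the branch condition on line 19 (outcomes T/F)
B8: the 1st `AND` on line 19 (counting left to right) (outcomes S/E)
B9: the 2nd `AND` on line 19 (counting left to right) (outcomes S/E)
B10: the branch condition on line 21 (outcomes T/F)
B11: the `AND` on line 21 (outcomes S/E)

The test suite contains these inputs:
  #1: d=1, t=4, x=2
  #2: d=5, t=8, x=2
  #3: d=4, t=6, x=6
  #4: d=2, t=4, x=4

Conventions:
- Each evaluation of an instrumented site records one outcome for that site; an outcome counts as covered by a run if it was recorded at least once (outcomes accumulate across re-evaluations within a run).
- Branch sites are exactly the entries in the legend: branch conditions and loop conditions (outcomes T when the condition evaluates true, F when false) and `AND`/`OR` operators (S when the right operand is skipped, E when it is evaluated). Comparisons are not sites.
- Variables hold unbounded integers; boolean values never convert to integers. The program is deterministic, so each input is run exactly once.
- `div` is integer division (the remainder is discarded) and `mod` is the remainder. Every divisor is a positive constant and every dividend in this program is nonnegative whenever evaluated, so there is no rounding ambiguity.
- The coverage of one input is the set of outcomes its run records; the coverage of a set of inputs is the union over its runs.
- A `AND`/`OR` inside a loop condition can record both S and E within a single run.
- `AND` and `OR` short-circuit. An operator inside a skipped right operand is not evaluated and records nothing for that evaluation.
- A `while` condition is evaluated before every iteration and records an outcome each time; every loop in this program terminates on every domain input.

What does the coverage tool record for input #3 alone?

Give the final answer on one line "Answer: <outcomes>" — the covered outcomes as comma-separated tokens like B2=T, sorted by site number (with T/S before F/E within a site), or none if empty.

Running input #3 (d=4, t=6, x=6), event by event:
  B2->S, B1->F, B3->F, B5->E, B4->F, B6->F, B8->E, B9->S, B7->F, B11->S
  B10->F
deduplicating events, the covered set is: B1=F, B2=S, B3=F, B4=F, B5=E, B6=F, B7=F, B8=E, B9=S, B10=F, B11=S

Answer: B1=F, B2=S, B3=F, B4=F, B5=E, B6=F, B7=F, B8=E, B9=S, B10=F, B11=S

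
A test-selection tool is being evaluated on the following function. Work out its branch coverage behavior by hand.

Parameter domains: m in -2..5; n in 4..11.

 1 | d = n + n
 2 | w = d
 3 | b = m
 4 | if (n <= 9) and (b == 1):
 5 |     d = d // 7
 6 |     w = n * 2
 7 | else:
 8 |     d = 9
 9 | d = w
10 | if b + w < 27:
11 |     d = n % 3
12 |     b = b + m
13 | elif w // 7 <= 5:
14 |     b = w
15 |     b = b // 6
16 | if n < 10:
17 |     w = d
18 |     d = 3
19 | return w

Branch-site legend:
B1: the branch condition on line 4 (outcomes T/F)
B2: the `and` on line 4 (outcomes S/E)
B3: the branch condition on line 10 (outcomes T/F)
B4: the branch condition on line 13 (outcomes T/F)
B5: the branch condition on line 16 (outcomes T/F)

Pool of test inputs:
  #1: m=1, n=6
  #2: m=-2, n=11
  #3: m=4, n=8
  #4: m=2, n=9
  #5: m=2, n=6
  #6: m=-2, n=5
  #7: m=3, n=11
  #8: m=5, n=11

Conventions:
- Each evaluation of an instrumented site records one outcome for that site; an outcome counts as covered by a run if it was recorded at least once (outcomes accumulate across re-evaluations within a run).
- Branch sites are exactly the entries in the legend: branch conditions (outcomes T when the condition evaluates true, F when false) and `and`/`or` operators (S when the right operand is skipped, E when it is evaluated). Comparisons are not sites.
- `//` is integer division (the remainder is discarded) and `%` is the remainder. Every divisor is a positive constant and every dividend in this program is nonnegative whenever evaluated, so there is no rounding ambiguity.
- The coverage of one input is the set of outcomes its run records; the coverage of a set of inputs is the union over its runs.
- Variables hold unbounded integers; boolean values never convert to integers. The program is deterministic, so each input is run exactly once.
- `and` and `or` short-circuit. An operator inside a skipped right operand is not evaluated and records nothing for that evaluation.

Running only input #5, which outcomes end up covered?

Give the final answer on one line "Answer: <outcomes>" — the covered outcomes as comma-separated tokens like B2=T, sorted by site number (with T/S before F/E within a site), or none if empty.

Event log for input #5 (m=2, n=6):
  B2->E, B1->F, B3->T, B5->T
deduplicating events, the covered set is: B1=F, B2=E, B3=T, B5=T

Answer: B1=F, B2=E, B3=T, B5=T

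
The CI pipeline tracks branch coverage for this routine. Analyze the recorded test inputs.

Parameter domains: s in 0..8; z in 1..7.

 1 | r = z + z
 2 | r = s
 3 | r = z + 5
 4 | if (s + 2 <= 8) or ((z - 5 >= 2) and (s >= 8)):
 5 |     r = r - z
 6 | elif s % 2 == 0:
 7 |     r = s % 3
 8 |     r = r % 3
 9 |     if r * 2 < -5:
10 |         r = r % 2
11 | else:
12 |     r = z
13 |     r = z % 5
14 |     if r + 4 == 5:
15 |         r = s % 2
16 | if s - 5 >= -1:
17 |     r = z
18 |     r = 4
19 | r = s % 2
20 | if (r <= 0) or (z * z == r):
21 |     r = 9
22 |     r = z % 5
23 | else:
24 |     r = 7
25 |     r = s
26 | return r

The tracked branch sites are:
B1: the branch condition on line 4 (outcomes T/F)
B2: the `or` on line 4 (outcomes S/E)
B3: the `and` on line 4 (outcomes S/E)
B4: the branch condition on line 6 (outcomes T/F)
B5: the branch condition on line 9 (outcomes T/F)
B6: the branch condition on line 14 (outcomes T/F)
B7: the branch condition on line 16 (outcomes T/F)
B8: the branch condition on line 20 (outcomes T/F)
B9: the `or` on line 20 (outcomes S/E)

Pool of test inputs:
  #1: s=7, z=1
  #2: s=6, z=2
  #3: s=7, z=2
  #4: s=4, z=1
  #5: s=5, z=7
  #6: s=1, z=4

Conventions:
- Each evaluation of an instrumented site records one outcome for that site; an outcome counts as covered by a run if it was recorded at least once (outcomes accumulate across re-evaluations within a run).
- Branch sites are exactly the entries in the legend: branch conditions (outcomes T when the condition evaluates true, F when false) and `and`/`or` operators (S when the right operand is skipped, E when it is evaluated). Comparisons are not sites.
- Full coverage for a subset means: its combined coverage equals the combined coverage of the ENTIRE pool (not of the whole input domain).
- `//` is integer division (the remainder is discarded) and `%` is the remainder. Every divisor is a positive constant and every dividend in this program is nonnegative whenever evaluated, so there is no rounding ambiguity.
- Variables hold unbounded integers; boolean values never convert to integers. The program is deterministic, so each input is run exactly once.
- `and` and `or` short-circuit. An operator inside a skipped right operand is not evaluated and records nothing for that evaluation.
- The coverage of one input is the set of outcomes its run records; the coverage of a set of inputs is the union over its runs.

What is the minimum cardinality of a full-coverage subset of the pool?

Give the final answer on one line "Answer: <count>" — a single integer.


run #1 (s=7, z=1) runs B2->E, B3->S, B1->F, B4->F, B6->T, B7->T, B9->E, B8->T; records B1=F, B2=E, B3=S, B4=F, B6=T, B7=T, B8=T, B9=E
run #2 (s=6, z=2) runs B2->S, B1->T, B7->T, B9->S, B8->T; records B1=T, B2=S, B7=T, B8=T, B9=S
run #3 (s=7, z=2) runs B2->E, B3->S, B1->F, B4->F, B6->F, B7->T, B9->E, B8->F; records B1=F, B2=E, B3=S, B4=F, B6=F, B7=T, B8=F, B9=E
run #4 (s=4, z=1) runs B2->S, B1->T, B7->T, B9->S, B8->T; records B1=T, B2=S, B7=T, B8=T, B9=S
run #5 (s=5, z=7) runs B2->S, B1->T, B7->T, B9->E, B8->F; records B1=T, B2=S, B7=T, B8=F, B9=E
run #6 (s=1, z=4) runs B2->S, B1->T, B7->F, B9->E, B8->F; records B1=T, B2=S, B7=F, B8=F, B9=E
the full pool covers 14 outcomes: B1=T, B1=F, B2=S, B2=E, B3=S, B4=F, B6=T, B6=F, B7=T, B7=F, B8=T, B8=F, B9=S, B9=E
no size-1 subset reaches all 14 outcomes (best union: 8/14)
no size-2 subset reaches all 14 outcomes (best union: 12/14)
no size-3 subset reaches all 14 outcomes (best union: 13/14)
size 4: inputs {1, 2, 3, 6} cover all 14 outcomes, and no lexicographically smaller subset of this size does
Answer: 4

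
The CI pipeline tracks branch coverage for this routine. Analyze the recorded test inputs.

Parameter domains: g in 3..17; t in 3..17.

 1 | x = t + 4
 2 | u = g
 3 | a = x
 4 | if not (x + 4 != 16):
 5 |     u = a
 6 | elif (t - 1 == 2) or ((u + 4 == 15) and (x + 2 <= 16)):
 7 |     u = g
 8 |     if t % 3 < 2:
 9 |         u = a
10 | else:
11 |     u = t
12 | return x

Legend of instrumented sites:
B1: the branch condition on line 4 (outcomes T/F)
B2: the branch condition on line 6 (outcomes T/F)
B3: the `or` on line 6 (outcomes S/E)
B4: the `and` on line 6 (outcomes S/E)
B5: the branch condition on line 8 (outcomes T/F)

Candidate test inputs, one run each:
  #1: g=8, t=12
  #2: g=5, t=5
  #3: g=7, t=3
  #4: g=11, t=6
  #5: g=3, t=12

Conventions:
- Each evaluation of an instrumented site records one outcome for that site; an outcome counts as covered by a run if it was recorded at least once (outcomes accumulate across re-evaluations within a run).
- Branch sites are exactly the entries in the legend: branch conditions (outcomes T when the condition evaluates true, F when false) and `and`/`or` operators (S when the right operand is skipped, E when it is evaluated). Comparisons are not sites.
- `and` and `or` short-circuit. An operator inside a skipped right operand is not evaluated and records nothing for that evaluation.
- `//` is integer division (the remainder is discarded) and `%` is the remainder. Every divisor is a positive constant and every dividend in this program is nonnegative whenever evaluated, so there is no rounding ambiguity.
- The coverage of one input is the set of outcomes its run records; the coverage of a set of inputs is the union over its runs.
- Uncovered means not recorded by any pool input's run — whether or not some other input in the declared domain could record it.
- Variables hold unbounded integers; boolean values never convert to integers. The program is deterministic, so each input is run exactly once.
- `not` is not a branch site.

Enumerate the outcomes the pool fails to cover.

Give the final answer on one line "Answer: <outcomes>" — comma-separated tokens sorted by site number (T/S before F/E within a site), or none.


test 1 (g=8, t=12) fires B1->F, B3->E, B4->S, B2->F; hits B1=F, B2=F, B3=E, B4=S
test 2 (g=5, t=5) fires B1->F, B3->E, B4->S, B2->F; hits B1=F, B2=F, B3=E, B4=S
test 3 (g=7, t=3) fires B1->F, B3->S, B2->T, B5->T; hits B1=F, B2=T, B3=S, B5=T
test 4 (g=11, t=6) fires B1->F, B3->E, B4->E, B2->T, B5->T; hits B1=F, B2=T, B3=E, B4=E, B5=T
test 5 (g=3, t=12) fires B1->F, B3->E, B4->S, B2->F; hits B1=F, B2=F, B3=E, B4=S
union over the pool: B1=F, B2=T, B2=F, B3=S, B3=E, B4=S, B4=E, B5=T
uncovered (2 of 10): B1=T, B5=F
Answer: B1=T, B5=F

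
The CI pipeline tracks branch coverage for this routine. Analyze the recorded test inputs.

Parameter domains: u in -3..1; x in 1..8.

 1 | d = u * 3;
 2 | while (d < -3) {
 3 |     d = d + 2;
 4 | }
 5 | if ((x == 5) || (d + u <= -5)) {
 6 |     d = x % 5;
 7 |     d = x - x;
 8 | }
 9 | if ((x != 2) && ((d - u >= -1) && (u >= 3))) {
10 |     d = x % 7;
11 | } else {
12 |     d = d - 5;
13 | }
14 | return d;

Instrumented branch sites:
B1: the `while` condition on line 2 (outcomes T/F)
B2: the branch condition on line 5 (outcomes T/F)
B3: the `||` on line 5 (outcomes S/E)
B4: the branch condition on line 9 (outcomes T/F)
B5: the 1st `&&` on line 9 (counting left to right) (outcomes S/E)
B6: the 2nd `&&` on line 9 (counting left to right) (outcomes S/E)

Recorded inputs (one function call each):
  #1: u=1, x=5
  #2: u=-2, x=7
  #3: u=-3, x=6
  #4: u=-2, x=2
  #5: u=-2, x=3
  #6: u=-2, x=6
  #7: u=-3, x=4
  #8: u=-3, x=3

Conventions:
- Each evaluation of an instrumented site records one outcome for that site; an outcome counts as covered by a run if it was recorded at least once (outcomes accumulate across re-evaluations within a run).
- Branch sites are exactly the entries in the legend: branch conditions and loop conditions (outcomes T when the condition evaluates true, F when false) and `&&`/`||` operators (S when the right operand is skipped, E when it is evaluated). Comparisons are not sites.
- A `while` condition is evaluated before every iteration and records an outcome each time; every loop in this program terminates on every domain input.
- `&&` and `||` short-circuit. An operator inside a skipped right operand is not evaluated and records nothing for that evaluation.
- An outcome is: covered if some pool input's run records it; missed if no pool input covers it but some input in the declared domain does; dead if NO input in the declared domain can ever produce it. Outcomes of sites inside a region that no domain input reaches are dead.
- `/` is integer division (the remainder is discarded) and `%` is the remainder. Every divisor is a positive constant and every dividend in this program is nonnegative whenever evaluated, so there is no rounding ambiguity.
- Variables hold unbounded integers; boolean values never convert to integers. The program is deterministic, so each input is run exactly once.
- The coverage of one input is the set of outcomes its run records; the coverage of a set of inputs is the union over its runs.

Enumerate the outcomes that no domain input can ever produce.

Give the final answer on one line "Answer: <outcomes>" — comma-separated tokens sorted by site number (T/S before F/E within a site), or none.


exhaustive pass over the 40-input domain:
  B4=T: zero occurrences over every domain input -> dead
  reachable outcomes have witnesses, e.g. B1=T (e.g. u=-3, x=1), B1=F (e.g. u=-3, x=1), B2=T (e.g. u=-3, x=1), B2=F (e.g. u=-2, x=1)
Answer: B4=T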